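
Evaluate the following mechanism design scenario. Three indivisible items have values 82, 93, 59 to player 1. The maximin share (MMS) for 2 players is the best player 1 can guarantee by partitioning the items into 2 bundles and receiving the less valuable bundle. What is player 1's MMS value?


Step 1: Item values = 82, 93, 59
Step 2: Enumerate all 2-bundle partitions and take the smaller bundle:
  Partition 1: {82} vs {93,59} -> bundles 82, 152; min = 82
  Partition 2: {93} vs {82,59} -> bundles 93, 141; min = 93
  Partition 3: {59} vs {82,93} -> bundles 59, 175; min = 59
Step 3: MMS = max(82, 93, 59) = 93

93


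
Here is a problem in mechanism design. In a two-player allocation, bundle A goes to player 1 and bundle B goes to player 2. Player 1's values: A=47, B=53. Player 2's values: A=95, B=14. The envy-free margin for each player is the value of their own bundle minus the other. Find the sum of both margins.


Step 1: Player 1's margin = v1(A) - v1(B) = 47 - 53 = -6
Step 2: Player 2's margin = v2(B) - v2(A) = 14 - 95 = -81
Step 3: Total margin = -6 + -81 = -87

-87


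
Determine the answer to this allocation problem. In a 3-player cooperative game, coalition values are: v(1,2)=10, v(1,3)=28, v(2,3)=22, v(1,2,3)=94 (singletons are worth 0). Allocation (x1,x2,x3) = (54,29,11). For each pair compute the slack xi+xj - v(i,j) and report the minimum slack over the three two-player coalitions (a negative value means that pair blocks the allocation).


Step 1: Slack for coalition (1,2): x1+x2 - v12 = 83 - 10 = 73
Step 2: Slack for coalition (1,3): x1+x3 - v13 = 65 - 28 = 37
Step 3: Slack for coalition (2,3): x2+x3 - v23 = 40 - 22 = 18
Step 4: Minimum slack = min(73, 37, 18) = 18, attained by (2,3); no pair can gain by deviating, so the allocation is in the core

18


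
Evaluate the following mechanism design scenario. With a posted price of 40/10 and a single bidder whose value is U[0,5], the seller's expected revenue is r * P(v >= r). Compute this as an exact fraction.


Step 1: Posted price r = 4, value support [0,5]
Step 2: P(v >= r) = (5 - 4)/5 = 1/5
Step 3: Expected revenue = r * P(v >= r) = 4 * 1/5
Step 4: Revenue = 4/5

4/5


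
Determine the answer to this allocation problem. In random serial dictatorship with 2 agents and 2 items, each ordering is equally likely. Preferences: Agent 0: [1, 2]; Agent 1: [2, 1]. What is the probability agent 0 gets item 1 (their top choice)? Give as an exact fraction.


Step 1: Agent 0 wants item 1
Step 2: There are 2 possible orderings of agents
Step 3: In 2 orderings, agent 0 gets item 1
Step 4: Probability = 2/2 = 1

1


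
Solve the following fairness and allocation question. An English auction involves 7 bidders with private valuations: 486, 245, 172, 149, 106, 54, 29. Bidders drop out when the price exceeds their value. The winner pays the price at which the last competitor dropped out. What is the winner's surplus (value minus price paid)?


Step 1: Identify the highest value: 486
Step 2: Identify the second-highest value: 245
Step 3: The final price = second-highest value = 245
Step 4: Surplus = 486 - 245 = 241

241


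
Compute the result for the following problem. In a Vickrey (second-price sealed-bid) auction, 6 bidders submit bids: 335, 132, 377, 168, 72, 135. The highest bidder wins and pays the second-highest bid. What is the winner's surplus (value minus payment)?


Step 1: Sort bids in descending order: 377, 335, 168, 135, 132, 72
Step 2: The winning bid is the highest: 377
Step 3: The payment equals the second-highest bid: 335
Step 4: Surplus = winner's bid - payment = 377 - 335 = 42

42


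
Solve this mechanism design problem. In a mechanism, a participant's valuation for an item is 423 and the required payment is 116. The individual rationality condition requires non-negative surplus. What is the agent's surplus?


Step 1: Surplus = value - payment = 423 - 116 = 307
Step 2: IR is satisfied (surplus >= 0)

307


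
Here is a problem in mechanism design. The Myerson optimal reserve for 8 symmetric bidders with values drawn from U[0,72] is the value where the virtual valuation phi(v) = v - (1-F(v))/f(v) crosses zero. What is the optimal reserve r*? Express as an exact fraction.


Step 1: For U[0,72], F(v) = v/72 and f(v) = 1/72
Step 2: phi(v) = v - (1 - v/72)/(1/72) = v - (72 - v) = 2v - 72
Step 3: Set phi(r*) = 0: 2r* - 72 = 0
Step 4: r* = 72/2 = 36 (the number of bidders n = 8 does not enter)

36


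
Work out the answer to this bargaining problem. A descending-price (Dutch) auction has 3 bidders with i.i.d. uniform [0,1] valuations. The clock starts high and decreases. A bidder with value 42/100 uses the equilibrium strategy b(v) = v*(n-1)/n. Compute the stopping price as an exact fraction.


Step 1: Dutch auctions are strategically equivalent to first-price auctions
Step 2: The equilibrium bid is b(v) = v*(n-1)/n
Step 3: b = 21/50 * 2/3
Step 4: b = 7/25

7/25


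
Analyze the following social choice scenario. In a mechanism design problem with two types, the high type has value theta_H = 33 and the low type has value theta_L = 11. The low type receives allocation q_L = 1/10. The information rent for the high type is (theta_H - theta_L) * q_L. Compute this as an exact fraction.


Step 1: theta_H - theta_L = 33 - 11 = 22
Step 2: Information rent = (theta_H - theta_L) * q_L
Step 3: = 22 * 1/10
Step 4: = 11/5

11/5


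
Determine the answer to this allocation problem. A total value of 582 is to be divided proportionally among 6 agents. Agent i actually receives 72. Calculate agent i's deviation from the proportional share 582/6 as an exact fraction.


Step 1: Proportional share = 582/6 = 97
Step 2: Agent's actual allocation = 72
Step 3: Excess = 72 - 97 = -25

-25


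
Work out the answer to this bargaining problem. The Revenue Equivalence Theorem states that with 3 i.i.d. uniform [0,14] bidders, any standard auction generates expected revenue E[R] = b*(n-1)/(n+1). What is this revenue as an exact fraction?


Step 1: By Revenue Equivalence, expected revenue = b*(n-1)/(n+1)
Step 2: Substituting n = 3, b = 14
Step 3: Revenue = 14*(3-1)/(3+1) = 14*2/4
Step 4: Revenue = 28/4 = 7

7


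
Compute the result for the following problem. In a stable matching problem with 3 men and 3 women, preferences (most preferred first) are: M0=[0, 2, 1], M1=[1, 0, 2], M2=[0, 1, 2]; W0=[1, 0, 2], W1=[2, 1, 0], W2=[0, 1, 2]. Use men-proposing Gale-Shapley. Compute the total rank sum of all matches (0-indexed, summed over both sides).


Step 1: Run Gale-Shapley (men propose, women hold best offer):
  M0 proposes to W0; she accepts
  M1 proposes to W1; she accepts
  M2 proposes to W0; rejected
  M2 proposes to W1; she switches from M1
  M1 proposes to W0; she switches from M0
  M0 proposes to W2; she accepts
Step 2: Final matching: W0-M1, W1-M2, W2-M0
Step 3: 0-indexed ranks (man's rank of his match, then woman's): 1 + 0 + 1 + 0 + 1 + 0
Step 4: Total rank sum = 3

3


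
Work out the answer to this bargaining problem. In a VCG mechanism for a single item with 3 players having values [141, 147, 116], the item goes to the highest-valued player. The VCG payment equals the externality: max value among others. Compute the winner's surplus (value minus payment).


Step 1: The winner is the agent with the highest value: agent 1 with value 147
Step 2: Values of other agents: [141, 116]
Step 3: VCG payment = max of others' values = 141
Step 4: Surplus = 147 - 141 = 6

6


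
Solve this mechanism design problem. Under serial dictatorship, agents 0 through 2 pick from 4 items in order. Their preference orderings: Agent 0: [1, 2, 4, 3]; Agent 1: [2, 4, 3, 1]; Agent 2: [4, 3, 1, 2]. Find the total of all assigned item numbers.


Step 1: Agent 0 picks item 1
Step 2: Agent 1 picks item 2
Step 3: Agent 2 picks item 4
Step 4: Sum = 1 + 2 + 4 = 7

7


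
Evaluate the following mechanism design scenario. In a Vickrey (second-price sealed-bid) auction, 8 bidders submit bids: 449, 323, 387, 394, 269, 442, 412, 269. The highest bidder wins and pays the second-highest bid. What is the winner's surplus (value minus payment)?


Step 1: Sort bids in descending order: 449, 442, 412, 394, 387, 323, 269, 269
Step 2: The winning bid is the highest: 449
Step 3: The payment equals the second-highest bid: 442
Step 4: Surplus = winner's bid - payment = 449 - 442 = 7

7


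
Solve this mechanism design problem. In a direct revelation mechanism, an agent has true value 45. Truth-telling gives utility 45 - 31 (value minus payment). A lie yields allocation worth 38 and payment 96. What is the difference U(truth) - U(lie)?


Step 1: U(truth) = value - payment = 45 - 31 = 14
Step 2: U(lie) = allocation - payment = 38 - 96 = -58
Step 3: IC gap = 14 - (-58) = 72

72


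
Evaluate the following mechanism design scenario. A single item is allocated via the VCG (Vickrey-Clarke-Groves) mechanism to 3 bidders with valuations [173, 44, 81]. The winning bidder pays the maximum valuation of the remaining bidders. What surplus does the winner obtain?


Step 1: The winner is the agent with the highest value: agent 0 with value 173
Step 2: Values of other agents: [44, 81]
Step 3: VCG payment = max of others' values = 81
Step 4: Surplus = 173 - 81 = 92

92


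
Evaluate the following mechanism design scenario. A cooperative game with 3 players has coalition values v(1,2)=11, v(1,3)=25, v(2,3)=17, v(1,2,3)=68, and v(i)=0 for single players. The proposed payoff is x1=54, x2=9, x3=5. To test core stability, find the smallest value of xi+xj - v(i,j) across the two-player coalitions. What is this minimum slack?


Step 1: Slack for coalition (1,2): x1+x2 - v12 = 63 - 11 = 52
Step 2: Slack for coalition (1,3): x1+x3 - v13 = 59 - 25 = 34
Step 3: Slack for coalition (2,3): x2+x3 - v23 = 14 - 17 = -3
Step 4: Minimum slack = min(52, 34, -3) = -3, attained by (2,3); coalition (2,3) can block (slack < 0), so the allocation is not in the core

-3


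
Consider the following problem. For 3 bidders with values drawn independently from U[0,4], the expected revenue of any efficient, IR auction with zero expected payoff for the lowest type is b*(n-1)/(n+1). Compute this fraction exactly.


Step 1: By Revenue Equivalence, expected revenue = b*(n-1)/(n+1)
Step 2: Substituting n = 3, b = 4
Step 3: Revenue = 4*(3-1)/(3+1) = 4*2/4
Step 4: Revenue = 8/4 = 2

2


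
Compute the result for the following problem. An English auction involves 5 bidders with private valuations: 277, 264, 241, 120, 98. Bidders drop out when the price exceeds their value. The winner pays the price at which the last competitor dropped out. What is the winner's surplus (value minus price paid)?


Step 1: Identify the highest value: 277
Step 2: Identify the second-highest value: 264
Step 3: The final price = second-highest value = 264
Step 4: Surplus = 277 - 264 = 13

13


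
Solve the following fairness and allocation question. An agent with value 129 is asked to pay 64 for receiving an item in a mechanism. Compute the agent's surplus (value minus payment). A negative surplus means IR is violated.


Step 1: Surplus = value - payment = 129 - 64 = 65
Step 2: IR is satisfied (surplus >= 0)

65


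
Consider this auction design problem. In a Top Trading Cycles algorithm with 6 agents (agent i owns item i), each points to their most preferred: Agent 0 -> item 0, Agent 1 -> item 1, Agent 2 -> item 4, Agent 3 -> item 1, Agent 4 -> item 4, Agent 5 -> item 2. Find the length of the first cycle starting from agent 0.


Step 1: Trace the pointer graph from agent 0: 0 -> 0
Step 2: A cycle is detected when we revisit agent 0
Step 3: The cycle is: 0 -> 0
Step 4: Cycle length = 1

1


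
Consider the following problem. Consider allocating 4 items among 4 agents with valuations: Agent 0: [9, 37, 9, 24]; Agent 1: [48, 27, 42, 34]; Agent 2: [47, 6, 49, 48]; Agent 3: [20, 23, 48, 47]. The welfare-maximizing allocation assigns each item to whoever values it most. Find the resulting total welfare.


Step 1: For each item, find the maximum value among all agents.
Step 2: Item 0 -> Agent 1 (value 48)
Step 3: Item 1 -> Agent 0 (value 37)
Step 4: Item 2 -> Agent 2 (value 49)
Step 5: Item 3 -> Agent 2 (value 48)
Step 6: Total welfare = 48 + 37 + 49 + 48 = 182

182


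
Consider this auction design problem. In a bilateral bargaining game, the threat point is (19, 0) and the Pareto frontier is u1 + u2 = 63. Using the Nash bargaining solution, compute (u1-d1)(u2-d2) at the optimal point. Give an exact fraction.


Step 1: The Nash solution splits surplus symmetrically above the disagreement point
Step 2: u1 = (total + d1 - d2)/2 = (63 + 19 - 0)/2 = 41
Step 3: u2 = (total - d1 + d2)/2 = (63 - 19 + 0)/2 = 22
Step 4: Nash product = (41 - 19) * (22 - 0)
Step 5: = 22 * 22 = 484

484


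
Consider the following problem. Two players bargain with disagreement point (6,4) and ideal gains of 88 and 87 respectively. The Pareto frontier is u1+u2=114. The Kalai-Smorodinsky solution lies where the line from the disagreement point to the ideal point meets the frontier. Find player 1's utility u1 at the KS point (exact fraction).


Step 1: At the KS point, (u1-d1)/r1 = (u2-d2)/r2 = t and u1+u2 = 114
Step 2: u1 = d1 + r1*t and u2 = d2 + r2*t, so (d1 + r1*t) + (d2 + r2*t) = 114
Step 3: t = (114 - 6 - 4)/(88 + 87) = 104/175
Step 4: u1 = d1 + r1*t = 6 + 88 * 104/175 = 10202/175
Step 5: (Check: u2 = d2 + r2*t = 9748/175; u1+u2 = 10202/175 + 9748/175 = 114, on the frontier.)

10202/175


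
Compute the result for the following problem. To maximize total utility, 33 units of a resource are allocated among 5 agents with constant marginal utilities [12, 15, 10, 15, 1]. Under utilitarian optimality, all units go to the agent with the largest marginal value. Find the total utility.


Step 1: The marginal utilities are [12, 15, 10, 15, 1]
Step 2: The highest marginal utility is 15
Step 3: All 33 units go to that agent
Step 4: Total utility = 15 * 33 = 495

495


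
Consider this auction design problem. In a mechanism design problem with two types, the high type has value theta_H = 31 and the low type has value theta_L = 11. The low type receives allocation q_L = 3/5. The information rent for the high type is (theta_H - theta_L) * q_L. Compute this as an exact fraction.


Step 1: theta_H - theta_L = 31 - 11 = 20
Step 2: Information rent = (theta_H - theta_L) * q_L
Step 3: = 20 * 3/5
Step 4: = 12

12


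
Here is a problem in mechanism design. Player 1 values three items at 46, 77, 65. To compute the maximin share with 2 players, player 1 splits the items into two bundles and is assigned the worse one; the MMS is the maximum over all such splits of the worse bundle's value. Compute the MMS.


Step 1: Item values = 46, 77, 65
Step 2: Enumerate all 2-bundle partitions and take the smaller bundle:
  Partition 1: {46} vs {77,65} -> bundles 46, 142; min = 46
  Partition 2: {77} vs {46,65} -> bundles 77, 111; min = 77
  Partition 3: {65} vs {46,77} -> bundles 65, 123; min = 65
Step 3: MMS = max(46, 77, 65) = 77

77


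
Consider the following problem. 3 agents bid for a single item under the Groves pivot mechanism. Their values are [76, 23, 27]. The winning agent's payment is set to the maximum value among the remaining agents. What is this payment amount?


Step 1: The efficient winner is agent 0 with value 76
Step 2: Other agents' values: [23, 27]
Step 3: Pivot payment = max(others) = 27
Step 4: The winner pays 27

27


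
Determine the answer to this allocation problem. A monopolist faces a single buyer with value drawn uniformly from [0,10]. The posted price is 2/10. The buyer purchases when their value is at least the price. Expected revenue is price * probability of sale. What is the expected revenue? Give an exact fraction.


Step 1: Posted price r = 1/5, value support [0,10]
Step 2: P(v >= r) = (10 - 1/5)/10 = 49/50
Step 3: Expected revenue = r * P(v >= r) = 1/5 * 49/50
Step 4: Revenue = 49/250

49/250


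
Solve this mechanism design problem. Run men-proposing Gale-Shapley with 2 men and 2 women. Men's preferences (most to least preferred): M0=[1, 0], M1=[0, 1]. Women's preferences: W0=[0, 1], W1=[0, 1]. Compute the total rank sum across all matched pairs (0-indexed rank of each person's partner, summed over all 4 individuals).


Step 1: Run Gale-Shapley (men propose, women hold best offer):
  M0 proposes to W1; she accepts
  M1 proposes to W0; she accepts
Step 2: Final matching: W0-M1, W1-M0
Step 3: 0-indexed ranks (man's rank of his match, then woman's): 0 + 1 + 0 + 0
Step 4: Total rank sum = 1

1


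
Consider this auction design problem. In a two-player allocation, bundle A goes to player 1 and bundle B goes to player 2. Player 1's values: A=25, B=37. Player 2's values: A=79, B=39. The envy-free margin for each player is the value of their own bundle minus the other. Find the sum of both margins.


Step 1: Player 1's margin = v1(A) - v1(B) = 25 - 37 = -12
Step 2: Player 2's margin = v2(B) - v2(A) = 39 - 79 = -40
Step 3: Total margin = -12 + -40 = -52

-52


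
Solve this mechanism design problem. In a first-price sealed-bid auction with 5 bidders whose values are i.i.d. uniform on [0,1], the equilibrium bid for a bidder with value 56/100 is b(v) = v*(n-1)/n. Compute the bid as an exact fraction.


Step 1: The symmetric BNE bidding function is b(v) = v * (n-1) / n
Step 2: Substitute v = 14/25 and n = 5
Step 3: b = 14/25 * 4/5
Step 4: b = 56/125

56/125


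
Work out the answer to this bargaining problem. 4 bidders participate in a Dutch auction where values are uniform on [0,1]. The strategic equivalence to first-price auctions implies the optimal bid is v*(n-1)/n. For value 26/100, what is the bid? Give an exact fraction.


Step 1: Dutch auctions are strategically equivalent to first-price auctions
Step 2: The equilibrium bid is b(v) = v*(n-1)/n
Step 3: b = 13/50 * 3/4
Step 4: b = 39/200

39/200


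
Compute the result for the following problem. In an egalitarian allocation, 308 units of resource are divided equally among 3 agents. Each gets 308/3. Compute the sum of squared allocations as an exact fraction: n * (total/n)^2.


Step 1: Each agent's share = 308/3
Step 2: Square of each share = (308/3)^2 = 94864/9
Step 3: Sum of squares = 3 * 94864/9 = 94864/3

94864/3


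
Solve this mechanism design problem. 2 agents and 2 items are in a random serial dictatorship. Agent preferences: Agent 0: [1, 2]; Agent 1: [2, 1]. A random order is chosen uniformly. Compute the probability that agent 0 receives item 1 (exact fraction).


Step 1: Agent 0 wants item 1
Step 2: There are 2 possible orderings of agents
Step 3: In 2 orderings, agent 0 gets item 1
Step 4: Probability = 2/2 = 1

1


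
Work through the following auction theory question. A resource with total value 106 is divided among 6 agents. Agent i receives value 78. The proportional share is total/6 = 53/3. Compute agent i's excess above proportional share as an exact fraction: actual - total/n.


Step 1: Proportional share = 106/6 = 53/3
Step 2: Agent's actual allocation = 78
Step 3: Excess = 78 - 53/3 = 181/3

181/3


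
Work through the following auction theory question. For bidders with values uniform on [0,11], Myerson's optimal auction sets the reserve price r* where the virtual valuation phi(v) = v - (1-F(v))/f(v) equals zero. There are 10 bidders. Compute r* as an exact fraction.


Step 1: For U[0,11], F(v) = v/11 and f(v) = 1/11
Step 2: phi(v) = v - (1 - v/11)/(1/11) = v - (11 - v) = 2v - 11
Step 3: Set phi(r*) = 0: 2r* - 11 = 0
Step 4: r* = 11/2 (the number of bidders n = 10 does not enter)

11/2


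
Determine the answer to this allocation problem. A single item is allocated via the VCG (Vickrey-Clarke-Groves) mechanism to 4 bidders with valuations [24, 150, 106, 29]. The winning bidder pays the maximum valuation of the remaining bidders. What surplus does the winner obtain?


Step 1: The winner is the agent with the highest value: agent 1 with value 150
Step 2: Values of other agents: [24, 106, 29]
Step 3: VCG payment = max of others' values = 106
Step 4: Surplus = 150 - 106 = 44

44


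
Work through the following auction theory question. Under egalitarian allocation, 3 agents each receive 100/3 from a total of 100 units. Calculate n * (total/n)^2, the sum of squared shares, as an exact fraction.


Step 1: Each agent's share = 100/3
Step 2: Square of each share = (100/3)^2 = 10000/9
Step 3: Sum of squares = 3 * 10000/9 = 10000/3

10000/3


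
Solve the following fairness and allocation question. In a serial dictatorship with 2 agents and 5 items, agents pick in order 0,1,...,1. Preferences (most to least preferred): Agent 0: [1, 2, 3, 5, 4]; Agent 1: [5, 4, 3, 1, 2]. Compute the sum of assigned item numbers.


Step 1: Agent 0 picks item 1
Step 2: Agent 1 picks item 5
Step 3: Sum = 1 + 5 = 6

6


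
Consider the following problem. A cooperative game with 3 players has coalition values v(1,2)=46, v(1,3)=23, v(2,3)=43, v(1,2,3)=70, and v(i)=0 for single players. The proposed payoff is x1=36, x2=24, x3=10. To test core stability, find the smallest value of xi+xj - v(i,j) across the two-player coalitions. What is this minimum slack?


Step 1: Slack for coalition (1,2): x1+x2 - v12 = 60 - 46 = 14
Step 2: Slack for coalition (1,3): x1+x3 - v13 = 46 - 23 = 23
Step 3: Slack for coalition (2,3): x2+x3 - v23 = 34 - 43 = -9
Step 4: Minimum slack = min(14, 23, -9) = -9, attained by (2,3); coalition (2,3) can block (slack < 0), so the allocation is not in the core

-9


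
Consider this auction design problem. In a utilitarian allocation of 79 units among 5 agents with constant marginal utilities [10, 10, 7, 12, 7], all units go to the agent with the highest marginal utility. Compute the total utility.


Step 1: The marginal utilities are [10, 10, 7, 12, 7]
Step 2: The highest marginal utility is 12
Step 3: All 79 units go to that agent
Step 4: Total utility = 12 * 79 = 948

948


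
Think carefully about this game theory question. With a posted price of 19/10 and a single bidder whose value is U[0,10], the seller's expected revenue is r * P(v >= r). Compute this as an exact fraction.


Step 1: Posted price r = 19/10, value support [0,10]
Step 2: P(v >= r) = (10 - 19/10)/10 = 81/100
Step 3: Expected revenue = r * P(v >= r) = 19/10 * 81/100
Step 4: Revenue = 1539/1000

1539/1000


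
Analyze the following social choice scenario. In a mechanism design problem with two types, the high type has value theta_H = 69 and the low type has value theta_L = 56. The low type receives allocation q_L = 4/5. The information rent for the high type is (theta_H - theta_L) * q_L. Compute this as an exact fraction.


Step 1: theta_H - theta_L = 69 - 56 = 13
Step 2: Information rent = (theta_H - theta_L) * q_L
Step 3: = 13 * 4/5
Step 4: = 52/5

52/5


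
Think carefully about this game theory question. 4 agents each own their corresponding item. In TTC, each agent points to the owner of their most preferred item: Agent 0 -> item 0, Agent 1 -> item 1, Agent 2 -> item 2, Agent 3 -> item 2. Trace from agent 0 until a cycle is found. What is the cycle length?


Step 1: Trace the pointer graph from agent 0: 0 -> 0
Step 2: A cycle is detected when we revisit agent 0
Step 3: The cycle is: 0 -> 0
Step 4: Cycle length = 1

1


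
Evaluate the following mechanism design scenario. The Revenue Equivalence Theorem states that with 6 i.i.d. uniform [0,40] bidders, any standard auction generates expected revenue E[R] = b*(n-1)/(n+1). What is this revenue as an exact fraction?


Step 1: By Revenue Equivalence, expected revenue = b*(n-1)/(n+1)
Step 2: Substituting n = 6, b = 40
Step 3: Revenue = 40*(6-1)/(6+1) = 40*5/7
Step 4: Revenue = 200/7

200/7


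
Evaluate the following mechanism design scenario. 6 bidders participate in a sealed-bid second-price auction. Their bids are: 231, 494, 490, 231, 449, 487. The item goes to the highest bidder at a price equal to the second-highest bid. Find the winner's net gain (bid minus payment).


Step 1: Sort bids in descending order: 494, 490, 487, 449, 231, 231
Step 2: The winning bid is the highest: 494
Step 3: The payment equals the second-highest bid: 490
Step 4: Surplus = winner's bid - payment = 494 - 490 = 4

4


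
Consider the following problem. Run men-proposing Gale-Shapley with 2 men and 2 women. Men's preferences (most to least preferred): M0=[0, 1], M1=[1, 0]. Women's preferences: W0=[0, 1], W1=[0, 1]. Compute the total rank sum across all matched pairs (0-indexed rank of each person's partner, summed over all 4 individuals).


Step 1: Run Gale-Shapley (men propose, women hold best offer):
  M0 proposes to W0; she accepts
  M1 proposes to W1; she accepts
Step 2: Final matching: W0-M0, W1-M1
Step 3: 0-indexed ranks (man's rank of his match, then woman's): 0 + 0 + 0 + 1
Step 4: Total rank sum = 1

1


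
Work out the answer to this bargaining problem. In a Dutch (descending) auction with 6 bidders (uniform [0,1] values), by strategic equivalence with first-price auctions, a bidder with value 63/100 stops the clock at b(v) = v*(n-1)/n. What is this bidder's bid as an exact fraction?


Step 1: Dutch auctions are strategically equivalent to first-price auctions
Step 2: The equilibrium bid is b(v) = v*(n-1)/n
Step 3: b = 63/100 * 5/6
Step 4: b = 21/40

21/40


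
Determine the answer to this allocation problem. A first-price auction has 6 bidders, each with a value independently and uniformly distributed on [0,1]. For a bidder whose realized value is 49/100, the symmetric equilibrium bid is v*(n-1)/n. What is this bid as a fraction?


Step 1: The symmetric BNE bidding function is b(v) = v * (n-1) / n
Step 2: Substitute v = 49/100 and n = 6
Step 3: b = 49/100 * 5/6
Step 4: b = 49/120

49/120


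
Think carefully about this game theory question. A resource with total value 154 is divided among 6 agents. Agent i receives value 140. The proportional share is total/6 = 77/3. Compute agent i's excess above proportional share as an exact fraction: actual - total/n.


Step 1: Proportional share = 154/6 = 77/3
Step 2: Agent's actual allocation = 140
Step 3: Excess = 140 - 77/3 = 343/3

343/3


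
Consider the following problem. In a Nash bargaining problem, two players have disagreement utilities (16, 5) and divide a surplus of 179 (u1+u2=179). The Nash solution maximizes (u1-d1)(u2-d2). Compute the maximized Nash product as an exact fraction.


Step 1: The Nash solution splits surplus symmetrically above the disagreement point
Step 2: u1 = (total + d1 - d2)/2 = (179 + 16 - 5)/2 = 95
Step 3: u2 = (total - d1 + d2)/2 = (179 - 16 + 5)/2 = 84
Step 4: Nash product = (95 - 16) * (84 - 5)
Step 5: = 79 * 79 = 6241

6241


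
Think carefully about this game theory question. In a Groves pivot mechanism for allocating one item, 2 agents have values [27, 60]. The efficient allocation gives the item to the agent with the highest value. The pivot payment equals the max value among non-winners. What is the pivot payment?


Step 1: The efficient winner is agent 1 with value 60
Step 2: Other agents' values: [27]
Step 3: Pivot payment = max(others) = 27
Step 4: The winner pays 27

27


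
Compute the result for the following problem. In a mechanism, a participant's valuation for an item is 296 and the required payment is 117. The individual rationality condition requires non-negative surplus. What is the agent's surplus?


Step 1: Surplus = value - payment = 296 - 117 = 179
Step 2: IR is satisfied (surplus >= 0)

179


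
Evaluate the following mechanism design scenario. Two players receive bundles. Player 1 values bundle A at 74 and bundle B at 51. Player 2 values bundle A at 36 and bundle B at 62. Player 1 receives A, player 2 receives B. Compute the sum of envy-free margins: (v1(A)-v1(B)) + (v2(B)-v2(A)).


Step 1: Player 1's margin = v1(A) - v1(B) = 74 - 51 = 23
Step 2: Player 2's margin = v2(B) - v2(A) = 62 - 36 = 26
Step 3: Total margin = 23 + 26 = 49

49


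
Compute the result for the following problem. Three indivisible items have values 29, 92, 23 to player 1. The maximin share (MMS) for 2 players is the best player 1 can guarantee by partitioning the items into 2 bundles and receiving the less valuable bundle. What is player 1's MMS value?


Step 1: Item values = 29, 92, 23
Step 2: Enumerate all 2-bundle partitions and take the smaller bundle:
  Partition 1: {29} vs {92,23} -> bundles 29, 115; min = 29
  Partition 2: {92} vs {29,23} -> bundles 92, 52; min = 52
  Partition 3: {23} vs {29,92} -> bundles 23, 121; min = 23
Step 3: MMS = max(29, 52, 23) = 52

52


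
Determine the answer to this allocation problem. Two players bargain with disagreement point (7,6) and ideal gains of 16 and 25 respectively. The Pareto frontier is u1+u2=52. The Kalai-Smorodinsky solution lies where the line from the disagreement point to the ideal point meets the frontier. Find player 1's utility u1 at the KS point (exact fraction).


Step 1: At the KS point, (u1-d1)/r1 = (u2-d2)/r2 = t and u1+u2 = 52
Step 2: u1 = d1 + r1*t and u2 = d2 + r2*t, so (d1 + r1*t) + (d2 + r2*t) = 52
Step 3: t = (52 - 7 - 6)/(16 + 25) = 39/41
Step 4: u1 = d1 + r1*t = 7 + 16 * 39/41 = 911/41
Step 5: (Check: u2 = d2 + r2*t = 1221/41; u1+u2 = 911/41 + 1221/41 = 52, on the frontier.)

911/41


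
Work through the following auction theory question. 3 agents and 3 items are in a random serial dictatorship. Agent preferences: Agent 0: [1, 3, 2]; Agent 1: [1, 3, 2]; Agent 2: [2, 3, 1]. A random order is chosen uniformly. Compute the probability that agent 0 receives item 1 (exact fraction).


Step 1: Agent 0 wants item 1
Step 2: There are 6 possible orderings of agents
Step 3: In 3 orderings, agent 0 gets item 1
Step 4: Probability = 3/6 = 1/2

1/2


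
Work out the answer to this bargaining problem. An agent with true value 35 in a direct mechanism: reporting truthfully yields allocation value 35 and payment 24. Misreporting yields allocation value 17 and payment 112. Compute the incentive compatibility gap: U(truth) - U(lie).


Step 1: U(truth) = value - payment = 35 - 24 = 11
Step 2: U(lie) = allocation - payment = 17 - 112 = -95
Step 3: IC gap = 11 - (-95) = 106

106


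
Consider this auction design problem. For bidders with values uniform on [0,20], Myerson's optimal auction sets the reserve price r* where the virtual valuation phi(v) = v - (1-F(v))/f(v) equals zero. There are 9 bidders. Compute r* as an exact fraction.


Step 1: For U[0,20], F(v) = v/20 and f(v) = 1/20
Step 2: phi(v) = v - (1 - v/20)/(1/20) = v - (20 - v) = 2v - 20
Step 3: Set phi(r*) = 0: 2r* - 20 = 0
Step 4: r* = 20/2 = 10 (the number of bidders n = 9 does not enter)

10


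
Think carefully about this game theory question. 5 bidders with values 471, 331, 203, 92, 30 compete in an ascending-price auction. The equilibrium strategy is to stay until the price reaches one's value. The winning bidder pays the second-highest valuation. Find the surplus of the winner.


Step 1: Identify the highest value: 471
Step 2: Identify the second-highest value: 331
Step 3: The final price = second-highest value = 331
Step 4: Surplus = 471 - 331 = 140

140


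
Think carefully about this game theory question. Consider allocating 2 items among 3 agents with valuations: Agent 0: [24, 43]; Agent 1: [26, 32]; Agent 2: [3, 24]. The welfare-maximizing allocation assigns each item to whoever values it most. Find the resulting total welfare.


Step 1: For each item, find the maximum value among all agents.
Step 2: Item 0 -> Agent 1 (value 26)
Step 3: Item 1 -> Agent 0 (value 43)
Step 4: Total welfare = 26 + 43 = 69

69


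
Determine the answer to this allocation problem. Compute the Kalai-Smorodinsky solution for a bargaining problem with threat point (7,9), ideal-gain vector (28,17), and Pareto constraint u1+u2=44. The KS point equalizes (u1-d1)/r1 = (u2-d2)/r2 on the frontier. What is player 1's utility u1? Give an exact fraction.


Step 1: At the KS point, (u1-d1)/r1 = (u2-d2)/r2 = t and u1+u2 = 44
Step 2: u1 = d1 + r1*t and u2 = d2 + r2*t, so (d1 + r1*t) + (d2 + r2*t) = 44
Step 3: t = (44 - 7 - 9)/(28 + 17) = 28/45
Step 4: u1 = d1 + r1*t = 7 + 28 * 28/45 = 1099/45
Step 5: (Check: u2 = d2 + r2*t = 881/45; u1+u2 = 1099/45 + 881/45 = 44, on the frontier.)

1099/45


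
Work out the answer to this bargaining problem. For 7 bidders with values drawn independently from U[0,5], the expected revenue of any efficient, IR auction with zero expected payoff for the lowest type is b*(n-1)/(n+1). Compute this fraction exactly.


Step 1: By Revenue Equivalence, expected revenue = b*(n-1)/(n+1)
Step 2: Substituting n = 7, b = 5
Step 3: Revenue = 5*(7-1)/(7+1) = 5*6/8
Step 4: Revenue = 30/8 = 15/4

15/4


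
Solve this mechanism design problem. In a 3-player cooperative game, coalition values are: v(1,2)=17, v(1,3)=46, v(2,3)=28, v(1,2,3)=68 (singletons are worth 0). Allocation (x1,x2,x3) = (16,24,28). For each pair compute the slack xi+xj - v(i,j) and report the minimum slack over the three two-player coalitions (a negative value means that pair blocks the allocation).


Step 1: Slack for coalition (1,2): x1+x2 - v12 = 40 - 17 = 23
Step 2: Slack for coalition (1,3): x1+x3 - v13 = 44 - 46 = -2
Step 3: Slack for coalition (2,3): x2+x3 - v23 = 52 - 28 = 24
Step 4: Minimum slack = min(23, -2, 24) = -2, attained by (1,3); coalition (1,3) can block (slack < 0), so the allocation is not in the core

-2


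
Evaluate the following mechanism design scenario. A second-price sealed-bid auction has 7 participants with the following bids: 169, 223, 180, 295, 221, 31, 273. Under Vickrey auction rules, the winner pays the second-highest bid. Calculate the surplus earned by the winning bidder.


Step 1: Sort bids in descending order: 295, 273, 223, 221, 180, 169, 31
Step 2: The winning bid is the highest: 295
Step 3: The payment equals the second-highest bid: 273
Step 4: Surplus = winner's bid - payment = 295 - 273 = 22

22


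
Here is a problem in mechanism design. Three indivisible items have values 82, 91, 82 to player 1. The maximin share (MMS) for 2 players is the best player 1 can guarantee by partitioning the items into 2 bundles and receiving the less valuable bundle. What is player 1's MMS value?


Step 1: Item values = 82, 91, 82
Step 2: Enumerate all 2-bundle partitions and take the smaller bundle:
  Partition 1: {82} vs {91,82} -> bundles 82, 173; min = 82
  Partition 2: {91} vs {82,82} -> bundles 91, 164; min = 91
  Partition 3: {82} vs {82,91} -> bundles 82, 173; min = 82
Step 3: MMS = max(82, 91, 82) = 91

91


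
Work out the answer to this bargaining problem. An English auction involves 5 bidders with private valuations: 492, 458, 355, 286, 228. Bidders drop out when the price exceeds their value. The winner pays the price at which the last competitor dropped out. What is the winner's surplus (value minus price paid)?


Step 1: Identify the highest value: 492
Step 2: Identify the second-highest value: 458
Step 3: The final price = second-highest value = 458
Step 4: Surplus = 492 - 458 = 34

34


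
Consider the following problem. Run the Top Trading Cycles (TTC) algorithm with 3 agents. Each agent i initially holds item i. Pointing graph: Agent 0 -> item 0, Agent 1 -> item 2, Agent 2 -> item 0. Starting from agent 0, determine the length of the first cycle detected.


Step 1: Trace the pointer graph from agent 0: 0 -> 0
Step 2: A cycle is detected when we revisit agent 0
Step 3: The cycle is: 0 -> 0
Step 4: Cycle length = 1

1


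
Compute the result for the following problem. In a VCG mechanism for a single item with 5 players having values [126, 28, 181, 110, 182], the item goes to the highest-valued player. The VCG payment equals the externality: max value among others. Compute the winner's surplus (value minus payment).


Step 1: The winner is the agent with the highest value: agent 4 with value 182
Step 2: Values of other agents: [126, 28, 181, 110]
Step 3: VCG payment = max of others' values = 181
Step 4: Surplus = 182 - 181 = 1

1


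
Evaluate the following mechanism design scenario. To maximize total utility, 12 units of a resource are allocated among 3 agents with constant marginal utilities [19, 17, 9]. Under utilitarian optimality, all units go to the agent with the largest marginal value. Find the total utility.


Step 1: The marginal utilities are [19, 17, 9]
Step 2: The highest marginal utility is 19
Step 3: All 12 units go to that agent
Step 4: Total utility = 19 * 12 = 228

228


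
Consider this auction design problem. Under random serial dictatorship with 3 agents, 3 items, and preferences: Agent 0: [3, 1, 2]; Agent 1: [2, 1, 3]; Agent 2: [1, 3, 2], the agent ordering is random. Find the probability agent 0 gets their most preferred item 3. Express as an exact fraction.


Step 1: Agent 0 wants item 3
Step 2: There are 6 possible orderings of agents
Step 3: In 6 orderings, agent 0 gets item 3
Step 4: Probability = 6/6 = 1

1


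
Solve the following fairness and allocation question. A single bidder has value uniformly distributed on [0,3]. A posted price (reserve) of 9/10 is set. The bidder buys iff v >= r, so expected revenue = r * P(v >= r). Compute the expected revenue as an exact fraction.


Step 1: Posted price r = 9/10, value support [0,3]
Step 2: P(v >= r) = (3 - 9/10)/3 = 7/10
Step 3: Expected revenue = r * P(v >= r) = 9/10 * 7/10
Step 4: Revenue = 63/100

63/100


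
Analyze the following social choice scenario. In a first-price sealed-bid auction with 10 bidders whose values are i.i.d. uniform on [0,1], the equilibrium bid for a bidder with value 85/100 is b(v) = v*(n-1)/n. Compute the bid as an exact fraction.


Step 1: The symmetric BNE bidding function is b(v) = v * (n-1) / n
Step 2: Substitute v = 17/20 and n = 10
Step 3: b = 17/20 * 9/10
Step 4: b = 153/200

153/200


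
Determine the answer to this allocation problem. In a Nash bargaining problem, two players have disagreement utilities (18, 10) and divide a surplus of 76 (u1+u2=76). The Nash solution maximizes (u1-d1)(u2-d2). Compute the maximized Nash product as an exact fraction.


Step 1: The Nash solution splits surplus symmetrically above the disagreement point
Step 2: u1 = (total + d1 - d2)/2 = (76 + 18 - 10)/2 = 42
Step 3: u2 = (total - d1 + d2)/2 = (76 - 18 + 10)/2 = 34
Step 4: Nash product = (42 - 18) * (34 - 10)
Step 5: = 24 * 24 = 576

576


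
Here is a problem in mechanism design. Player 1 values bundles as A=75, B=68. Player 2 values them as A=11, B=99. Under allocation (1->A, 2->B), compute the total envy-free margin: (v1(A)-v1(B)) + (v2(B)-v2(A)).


Step 1: Player 1's margin = v1(A) - v1(B) = 75 - 68 = 7
Step 2: Player 2's margin = v2(B) - v2(A) = 99 - 11 = 88
Step 3: Total margin = 7 + 88 = 95

95


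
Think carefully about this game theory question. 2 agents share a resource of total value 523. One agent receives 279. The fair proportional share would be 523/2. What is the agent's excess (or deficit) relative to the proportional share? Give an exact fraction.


Step 1: Proportional share = 523/2
Step 2: Agent's actual allocation = 279
Step 3: Excess = 279 - 523/2 = 35/2

35/2


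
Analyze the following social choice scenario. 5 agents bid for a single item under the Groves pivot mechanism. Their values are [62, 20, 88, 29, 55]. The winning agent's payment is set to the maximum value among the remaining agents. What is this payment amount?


Step 1: The efficient winner is agent 2 with value 88
Step 2: Other agents' values: [62, 20, 29, 55]
Step 3: Pivot payment = max(others) = 62
Step 4: The winner pays 62

62


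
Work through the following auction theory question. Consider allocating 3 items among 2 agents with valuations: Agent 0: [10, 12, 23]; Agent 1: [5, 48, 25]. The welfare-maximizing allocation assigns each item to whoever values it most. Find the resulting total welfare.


Step 1: For each item, find the maximum value among all agents.
Step 2: Item 0 -> Agent 0 (value 10)
Step 3: Item 1 -> Agent 1 (value 48)
Step 4: Item 2 -> Agent 1 (value 25)
Step 5: Total welfare = 10 + 48 + 25 = 83

83


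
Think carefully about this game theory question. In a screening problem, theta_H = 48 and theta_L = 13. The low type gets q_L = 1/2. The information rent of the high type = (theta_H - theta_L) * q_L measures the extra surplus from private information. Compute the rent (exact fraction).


Step 1: theta_H - theta_L = 48 - 13 = 35
Step 2: Information rent = (theta_H - theta_L) * q_L
Step 3: = 35 * 1/2
Step 4: = 35/2

35/2
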